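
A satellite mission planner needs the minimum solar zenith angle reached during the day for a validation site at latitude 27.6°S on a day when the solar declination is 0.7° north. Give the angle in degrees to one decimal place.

At local solar noon the hour angle is zero, so the zenith angle is |φ − δ| = |-27.6° − (0.7°)| = 28.3°.

28.3°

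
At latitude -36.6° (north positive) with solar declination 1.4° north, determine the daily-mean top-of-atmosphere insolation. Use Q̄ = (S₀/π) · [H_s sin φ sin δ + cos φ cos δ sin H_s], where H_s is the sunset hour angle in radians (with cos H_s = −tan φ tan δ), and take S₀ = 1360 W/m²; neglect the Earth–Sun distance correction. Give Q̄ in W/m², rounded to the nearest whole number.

cos H_s = −tan(-36.6°) · tan(1.4°) = 0.0182, so H_s = arccos(0.0182) = 88.96°. In radians, H_s = 1.5526.
H_s sin φ sin δ = 1.5526 × -0.5962 × 0.0244 = -0.0226.
cos φ cos δ sin H_s = 0.8028 × 0.9997 × 0.9998 = 0.8024.
Q̄ = (1360/π) × (-0.0226 + 0.8024) = 432.90 × 0.7798 = 337.58 W/m².

338 W/m²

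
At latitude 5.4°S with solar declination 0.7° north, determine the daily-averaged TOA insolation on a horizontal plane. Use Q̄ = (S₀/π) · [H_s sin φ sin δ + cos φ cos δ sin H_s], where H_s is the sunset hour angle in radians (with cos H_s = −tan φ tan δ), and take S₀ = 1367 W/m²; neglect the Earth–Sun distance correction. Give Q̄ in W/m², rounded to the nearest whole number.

The sunset hour angle satisfies cos H_s = −tan φ tan δ = 0.0012, giving H_s = 89.93°. In radians, H_s = 1.5696.
H_s sin φ sin δ = 1.5696 × -0.0941 × 0.0122 = -0.0018.
cos φ cos δ sin H_s = 0.9956 × 0.9999 × 1.0000 = 0.9955.
Q̄ = (1367/π) × (-0.0018 + 0.9955) = 435.13 × 0.9937 = 432.39 W/m².

432 W/m²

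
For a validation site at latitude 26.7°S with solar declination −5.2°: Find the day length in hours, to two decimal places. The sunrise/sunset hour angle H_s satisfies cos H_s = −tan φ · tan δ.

The sunset hour angle satisfies cos H_s = −tan φ tan δ = -0.0458, giving H_s = 92.63°.
Day length = 2 H_s / 15° h⁻¹ = 185.26° / 15 = 12.351 h.

12.35 hours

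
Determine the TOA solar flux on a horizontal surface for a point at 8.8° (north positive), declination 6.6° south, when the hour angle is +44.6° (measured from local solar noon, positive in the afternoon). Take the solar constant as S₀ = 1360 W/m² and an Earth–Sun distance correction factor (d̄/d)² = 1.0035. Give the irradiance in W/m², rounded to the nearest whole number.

With φ = 8.8°, δ = -6.6°, H = 44.60°: sin φ sin δ = -0.0176, cos φ cos δ cos H = 0.6990, so cos θ_z = 0.6814.
Top-of-atmosphere irradiance = S₀ (d̄/d)² cos θ_z = 1360 × 1.0035 × 0.6814 = 929.95 W/m².

930 W/m²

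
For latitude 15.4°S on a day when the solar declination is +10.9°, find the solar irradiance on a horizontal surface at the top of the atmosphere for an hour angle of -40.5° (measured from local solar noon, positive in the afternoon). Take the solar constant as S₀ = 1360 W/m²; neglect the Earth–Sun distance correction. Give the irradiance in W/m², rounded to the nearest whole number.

911 W/m²

With φ = -15.4°, δ = 10.9°, H = -40.50°: sin φ sin δ = -0.0502, cos φ cos δ cos H = 0.7199, so cos θ_z = 0.6697.
Top-of-atmosphere irradiance = S₀ cos θ_z = 1360 × 0.6697 = 910.79 W/m².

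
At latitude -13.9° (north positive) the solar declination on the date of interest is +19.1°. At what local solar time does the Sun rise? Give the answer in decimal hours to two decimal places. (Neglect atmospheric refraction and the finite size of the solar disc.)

−tan φ tan δ = −(-0.2475)(0.3463) = 0.0857; H_s = arccos(0.0857) = 85.08°.
Sunrise is at 12 − H_s/15 = 12 − 5.672 = 6.328 h local solar time.

6.33 h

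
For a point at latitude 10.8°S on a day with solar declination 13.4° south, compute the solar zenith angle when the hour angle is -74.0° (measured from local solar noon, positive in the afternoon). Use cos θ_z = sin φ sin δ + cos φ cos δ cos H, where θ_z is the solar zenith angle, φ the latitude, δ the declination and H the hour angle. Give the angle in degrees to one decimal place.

72.1°

cos θ_z = sin(-10.8°) sin(-13.4°) + cos(-10.8°) cos(-13.4°) cos(-74.00°) = 0.0434 + 0.2634 = 0.3068.
θ_z = arccos(0.3068) = 72.13°.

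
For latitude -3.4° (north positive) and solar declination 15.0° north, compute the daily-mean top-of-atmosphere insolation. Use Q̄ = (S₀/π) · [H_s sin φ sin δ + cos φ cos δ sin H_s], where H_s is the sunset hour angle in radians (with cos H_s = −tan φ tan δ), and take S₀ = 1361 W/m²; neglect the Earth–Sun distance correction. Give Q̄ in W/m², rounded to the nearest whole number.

−tan φ tan δ = −(-0.0594)(0.2679) = 0.0159; H_s = arccos(0.0159) = 89.09°. In radians, H_s = 1.5549.
H_s sin φ sin δ = 1.5549 × -0.0593 × 0.2588 = -0.0239.
cos φ cos δ sin H_s = 0.9982 × 0.9659 × 0.9999 = 0.9641.
Q̄ = (1361/π) × (-0.0239 + 0.9641) = 433.22 × 0.9402 = 407.31 W/m².

407 W/m²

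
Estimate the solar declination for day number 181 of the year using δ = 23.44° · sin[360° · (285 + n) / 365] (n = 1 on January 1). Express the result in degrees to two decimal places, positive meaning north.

360 × (285 + 181) / 365 = 459.616°; sin(459.616°) = 0.9859.
δ = 23.44 × 0.9859 = 23.109° ≈ +23.11°.

+23.11°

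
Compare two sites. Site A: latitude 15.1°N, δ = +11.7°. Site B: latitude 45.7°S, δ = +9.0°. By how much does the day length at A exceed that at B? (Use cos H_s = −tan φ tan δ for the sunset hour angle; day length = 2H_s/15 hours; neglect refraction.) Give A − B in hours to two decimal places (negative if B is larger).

A: H_s = arccos(−tan 15.1° · tan 11.7°) = 93.20°, so 2H_s/15 = 12.4267 h.
B: H_s = arccos(−tan -45.7° · tan 9.0°) = 80.66°, so 2H_s/15 = 10.7547 h.
A − B = 12.4267 − 10.7547 = 1.6720 h.

+1.67 h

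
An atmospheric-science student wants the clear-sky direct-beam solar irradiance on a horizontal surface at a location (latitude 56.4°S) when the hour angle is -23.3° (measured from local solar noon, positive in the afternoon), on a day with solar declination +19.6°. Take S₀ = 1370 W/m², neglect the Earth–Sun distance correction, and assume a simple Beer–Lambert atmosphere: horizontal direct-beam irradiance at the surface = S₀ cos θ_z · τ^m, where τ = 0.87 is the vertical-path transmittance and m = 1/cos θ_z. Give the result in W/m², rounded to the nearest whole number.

136 W/m²

cos θ_z = sin φ sin δ + cos φ cos δ cos H = (-0.8329)(0.3355) + (0.5534)(0.9421)(0.9184) = 0.1994.
Air mass m = 1/cos θ_z = 1/0.1994 = 5.015; τ^m = 0.87^5.015 = 0.4974.
Surface direct beam = 1370 × 0.1994 × 0.4974 = 135.88 W/m².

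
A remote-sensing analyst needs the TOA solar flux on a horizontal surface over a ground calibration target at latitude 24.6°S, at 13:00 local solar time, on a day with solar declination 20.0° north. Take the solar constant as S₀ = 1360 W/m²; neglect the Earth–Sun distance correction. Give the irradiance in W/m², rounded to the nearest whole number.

929 W/m²

Hour angle H = 15° × (13 − 12) = 15.00°.
cos θ_z = sin(-24.6°) sin(20.0°) + cos(-24.6°) cos(20.0°) cos(15.00°) = -0.1424 + 0.8253 = 0.6829.
Top-of-atmosphere irradiance = S₀ cos θ_z = 1360 × 0.6829 = 928.74 W/m².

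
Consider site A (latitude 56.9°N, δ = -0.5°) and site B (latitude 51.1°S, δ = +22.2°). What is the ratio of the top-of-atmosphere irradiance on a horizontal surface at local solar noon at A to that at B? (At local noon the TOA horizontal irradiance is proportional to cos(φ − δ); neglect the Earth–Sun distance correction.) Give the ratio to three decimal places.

1.875

A: cos θ_z = cos(56.9° − (-0.5°)) = 0.5388.
B: cos θ_z = cos(-51.1° − (22.2°)) = 0.2874.
Ratio A/B = 0.5388 / 0.2874 = 1.8747.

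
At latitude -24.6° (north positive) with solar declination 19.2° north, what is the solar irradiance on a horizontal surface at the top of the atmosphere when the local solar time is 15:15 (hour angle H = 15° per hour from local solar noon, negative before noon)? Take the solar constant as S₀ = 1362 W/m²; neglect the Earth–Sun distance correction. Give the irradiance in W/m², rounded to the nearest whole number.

Hour angle H = 15° × (15.25 − 12) = 48.75°.
cos θ_z = sin(-24.6°) sin(19.2°) + cos(-24.6°) cos(19.2°) cos(48.75°) = -0.1369 + 0.5662 = 0.4293.
Top-of-atmosphere irradiance = S₀ cos θ_z = 1362 × 0.4293 = 584.71 W/m².

585 W/m²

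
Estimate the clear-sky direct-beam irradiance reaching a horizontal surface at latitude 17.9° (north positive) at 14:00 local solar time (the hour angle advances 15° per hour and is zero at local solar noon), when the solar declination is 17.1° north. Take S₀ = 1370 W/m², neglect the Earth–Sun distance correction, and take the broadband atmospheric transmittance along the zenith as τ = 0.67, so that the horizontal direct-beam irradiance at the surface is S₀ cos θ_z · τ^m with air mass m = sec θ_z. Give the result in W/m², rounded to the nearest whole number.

Hour angle H = 15° × (14 − 12) = 30.00°.
cos θ_z = sin(17.9°) sin(17.1°) + cos(17.9°) cos(17.1°) cos(30.00°) = 0.0904 + 0.7877 = 0.8781.
Air mass m = 1/cos θ_z = 1/0.8781 = 1.139; τ^m = 0.67^1.139 = 0.6337.
Surface direct beam = 1370 × 0.8781 × 0.6337 = 762.34 W/m².

762 W/m²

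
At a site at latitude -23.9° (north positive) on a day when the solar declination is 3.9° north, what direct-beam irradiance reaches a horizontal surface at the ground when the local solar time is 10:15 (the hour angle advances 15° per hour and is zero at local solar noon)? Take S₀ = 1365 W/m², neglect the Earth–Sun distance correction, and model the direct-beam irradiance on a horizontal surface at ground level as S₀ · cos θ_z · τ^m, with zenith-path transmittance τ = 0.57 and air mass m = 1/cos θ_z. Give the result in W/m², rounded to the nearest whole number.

530 W/m²

Hour angle H = 15° × (10.25 − 12) = -26.25°.
cos θ_z = sin(-23.9°) sin(3.9°) + cos(-23.9°) cos(3.9°) cos(-26.25°) = -0.0276 + 0.8181 = 0.7905.
Air mass m = 1/cos θ_z = 1/0.7905 = 1.265; τ^m = 0.57^1.265 = 0.4911.
Surface direct beam = 1365 × 0.7905 × 0.4911 = 529.91 W/m².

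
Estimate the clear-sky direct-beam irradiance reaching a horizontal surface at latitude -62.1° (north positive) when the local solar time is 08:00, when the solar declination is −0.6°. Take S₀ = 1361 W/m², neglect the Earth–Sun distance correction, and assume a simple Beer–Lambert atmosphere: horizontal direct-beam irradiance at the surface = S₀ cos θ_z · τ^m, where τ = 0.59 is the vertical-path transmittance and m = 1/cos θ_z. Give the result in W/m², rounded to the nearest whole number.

Hour angle H = 15° × (8 − 12) = -60.00°.
cos θ_z = sin φ sin δ + cos φ cos δ cos H = (-0.8838)(-0.0105) + (0.4679)(0.9999)(0.5000) = 0.2432.
Air mass m = 1/cos θ_z = 1/0.2432 = 4.112; τ^m = 0.59^4.112 = 0.1142.
Surface direct beam = 1361 × 0.2432 × 0.1142 = 37.80 W/m².

38 W/m²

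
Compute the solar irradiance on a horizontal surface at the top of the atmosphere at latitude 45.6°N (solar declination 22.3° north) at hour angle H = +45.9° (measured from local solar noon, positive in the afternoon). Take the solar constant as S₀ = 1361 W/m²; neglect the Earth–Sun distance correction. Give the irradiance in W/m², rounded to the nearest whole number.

With φ = 45.6°, δ = 22.3°, H = 45.90°: sin φ sin δ = 0.2711, cos φ cos δ cos H = 0.4505, so cos θ_z = 0.7216.
Top-of-atmosphere irradiance = S₀ cos θ_z = 1361 × 0.7216 = 982.10 W/m².

982 W/m²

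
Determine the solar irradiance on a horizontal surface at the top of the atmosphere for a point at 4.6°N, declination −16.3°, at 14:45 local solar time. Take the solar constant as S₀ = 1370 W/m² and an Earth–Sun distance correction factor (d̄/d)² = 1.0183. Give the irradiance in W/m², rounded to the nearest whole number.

972 W/m²

Hour angle H = 15° × (14.75 − 12) = 41.25°.
With φ = 4.6°, δ = -16.3°, H = 41.25°: sin φ sin δ = -0.0225, cos φ cos δ cos H = 0.7193, so cos θ_z = 0.6968.
Top-of-atmosphere irradiance = S₀ (d̄/d)² cos θ_z = 1370 × 1.0183 × 0.6968 = 972.09 W/m².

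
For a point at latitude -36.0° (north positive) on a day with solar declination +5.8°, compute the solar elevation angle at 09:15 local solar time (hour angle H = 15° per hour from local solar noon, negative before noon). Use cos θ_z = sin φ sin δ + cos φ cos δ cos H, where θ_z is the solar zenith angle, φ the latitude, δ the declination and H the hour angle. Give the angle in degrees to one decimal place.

33.1°

Hour angle H = 15° × (9.25 − 12) = -41.25°.
With φ = -36.0°, δ = 5.8°, H = -41.25°: sin φ sin δ = -0.0594, cos φ cos δ cos H = 0.6051, so cos θ_z = 0.5457.
θ_z = arccos(0.5457) = 56.93°, so the elevation is 90° − 56.93° = 33.07°.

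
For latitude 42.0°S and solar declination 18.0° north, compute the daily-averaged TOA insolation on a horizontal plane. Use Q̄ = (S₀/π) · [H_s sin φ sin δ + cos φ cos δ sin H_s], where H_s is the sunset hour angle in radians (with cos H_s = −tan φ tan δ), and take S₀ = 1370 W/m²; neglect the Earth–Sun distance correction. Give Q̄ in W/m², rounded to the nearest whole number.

180 W/m²

The sunset hour angle satisfies cos H_s = −tan φ tan δ = 0.2926, giving H_s = 72.99°. In radians, H_s = 1.2739.
H_s sin φ sin δ = 1.2739 × -0.6691 × 0.3090 = -0.2634.
cos φ cos δ sin H_s = 0.7431 × 0.9511 × 0.9562 = 0.6758.
Q̄ = (1370/π) × (-0.2634 + 0.6758) = 436.08 × 0.4124 = 179.84 W/m².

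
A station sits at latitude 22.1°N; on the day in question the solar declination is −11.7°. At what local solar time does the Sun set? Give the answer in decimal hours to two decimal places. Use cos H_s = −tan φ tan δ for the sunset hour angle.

−tan φ tan δ = −(0.4061)(-0.2071) = 0.0841; H_s = arccos(0.0841) = 85.18°.
Sunset is at 12 + H_s/15 = 12 + 5.679 = 17.679 h local solar time.

17.68 h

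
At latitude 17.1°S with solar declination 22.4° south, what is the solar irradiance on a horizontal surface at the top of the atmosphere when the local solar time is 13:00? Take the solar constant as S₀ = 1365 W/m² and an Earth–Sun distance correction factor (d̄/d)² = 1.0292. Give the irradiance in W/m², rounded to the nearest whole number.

1357 W/m²

Hour angle H = 15° × (13 − 12) = 15.00°.
With φ = -17.1°, δ = -22.4°, H = 15.00°: sin φ sin δ = 0.1121, cos φ cos δ cos H = 0.8536, so cos θ_z = 0.9657.
Top-of-atmosphere irradiance = S₀ (d̄/d)² cos θ_z = 1365 × 1.0292 × 0.9657 = 1356.67 W/m².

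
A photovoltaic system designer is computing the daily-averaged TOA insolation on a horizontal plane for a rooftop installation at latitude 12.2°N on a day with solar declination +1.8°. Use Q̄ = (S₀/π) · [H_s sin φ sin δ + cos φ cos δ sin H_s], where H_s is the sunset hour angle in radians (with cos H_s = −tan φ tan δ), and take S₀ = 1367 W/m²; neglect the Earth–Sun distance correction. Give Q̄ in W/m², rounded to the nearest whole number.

The sunset hour angle satisfies cos H_s = −tan φ tan δ = -0.0068, giving H_s = 90.39°. In radians, H_s = 1.5776.
H_s sin φ sin δ = 1.5776 × 0.2113 × 0.0314 = 0.0105.
cos φ cos δ sin H_s = 0.9774 × 0.9995 × 1.0000 = 0.9769.
Q̄ = (1367/π) × (0.0105 + 0.9769) = 435.13 × 0.9874 = 429.65 W/m².

430 W/m²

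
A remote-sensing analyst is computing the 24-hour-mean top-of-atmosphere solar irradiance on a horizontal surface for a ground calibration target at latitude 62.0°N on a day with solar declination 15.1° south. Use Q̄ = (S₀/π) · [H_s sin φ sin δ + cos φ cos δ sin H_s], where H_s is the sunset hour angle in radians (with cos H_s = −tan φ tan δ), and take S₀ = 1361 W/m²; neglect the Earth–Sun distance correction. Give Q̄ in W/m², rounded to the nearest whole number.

66 W/m²

−tan φ tan δ = −(1.8807)(-0.2698) = 0.5074; H_s = arccos(0.5074) = 59.51°. In radians, H_s = 1.0386.
H_s sin φ sin δ = 1.0386 × 0.8829 × -0.2605 = -0.2389.
cos φ cos δ sin H_s = 0.4695 × 0.9655 × 0.8617 = 0.3906.
Q̄ = (1361/π) × (-0.2389 + 0.3906) = 433.22 × 0.1517 = 65.72 W/m².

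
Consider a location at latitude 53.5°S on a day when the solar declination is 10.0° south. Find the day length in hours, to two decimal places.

13.84 hours

−tan φ tan δ = −(-1.3514)(-0.1763) = -0.2383; H_s = arccos(-0.2383) = 103.79°.
Day length = 2 H_s / 15° h⁻¹ = 207.58° / 15 = 13.839 h.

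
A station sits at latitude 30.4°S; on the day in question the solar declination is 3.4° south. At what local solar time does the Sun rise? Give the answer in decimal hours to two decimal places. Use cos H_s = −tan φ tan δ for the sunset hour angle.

−tan φ tan δ = −(-0.5867)(-0.0594) = -0.0348; H_s = arccos(-0.0348) = 91.99°.
Sunrise is at 12 − H_s/15 = 12 − 6.133 = 5.867 h local solar time.

5.87 h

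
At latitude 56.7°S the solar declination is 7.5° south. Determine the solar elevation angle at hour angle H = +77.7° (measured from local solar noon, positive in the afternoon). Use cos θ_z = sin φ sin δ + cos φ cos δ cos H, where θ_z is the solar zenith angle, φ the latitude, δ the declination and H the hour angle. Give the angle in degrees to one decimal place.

cos θ_z = sin(-56.7°) sin(-7.5°) + cos(-56.7°) cos(-7.5°) cos(77.70°) = 0.1091 + 0.1160 = 0.2251.
θ_z = arccos(0.2251) = 76.99°, so the elevation is 90° − 76.99° = 13.01°.

13.0°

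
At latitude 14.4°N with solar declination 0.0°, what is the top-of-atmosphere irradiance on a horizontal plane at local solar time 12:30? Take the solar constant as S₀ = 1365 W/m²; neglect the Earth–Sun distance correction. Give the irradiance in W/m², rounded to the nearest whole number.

Hour angle H = 15° × (12.5 − 12) = 7.50°.
cos θ_z = sin φ sin δ + cos φ cos δ cos H = (0.2487)(0.0000) + (0.9686)(1.0000)(0.9914) = 0.9603.
Top-of-atmosphere irradiance = S₀ cos θ_z = 1365 × 0.9603 = 1310.81 W/m².

1311 W/m²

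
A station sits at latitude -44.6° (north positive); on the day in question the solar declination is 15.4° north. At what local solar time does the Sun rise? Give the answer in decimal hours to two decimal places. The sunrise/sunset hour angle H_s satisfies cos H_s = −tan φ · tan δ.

The sunset hour angle satisfies cos H_s = −tan φ tan δ = 0.2716, giving H_s = 74.24°.
Sunrise is at 12 − H_s/15 = 12 − 4.949 = 7.051 h local solar time.

7.05 h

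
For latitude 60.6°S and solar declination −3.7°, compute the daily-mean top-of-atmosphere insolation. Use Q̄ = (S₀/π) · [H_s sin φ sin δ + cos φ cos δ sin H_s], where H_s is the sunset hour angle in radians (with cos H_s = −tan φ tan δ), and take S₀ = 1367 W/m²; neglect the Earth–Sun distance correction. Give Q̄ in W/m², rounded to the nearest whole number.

The sunset hour angle satisfies cos H_s = −tan φ tan δ = -0.1148, giving H_s = 96.59°. In radians, H_s = 1.6858.
H_s sin φ sin δ = 1.6858 × -0.8712 × -0.0645 = 0.0947.
cos φ cos δ sin H_s = 0.4909 × 0.9979 × 0.9934 = 0.4866.
Q̄ = (1367/π) × (0.0947 + 0.4866) = 435.13 × 0.5813 = 252.94 W/m².

253 W/m²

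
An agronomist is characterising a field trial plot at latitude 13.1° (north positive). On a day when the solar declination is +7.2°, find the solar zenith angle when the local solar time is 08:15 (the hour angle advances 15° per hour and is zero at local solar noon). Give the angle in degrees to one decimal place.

Hour angle H = 15° × (8.25 − 12) = -56.25°.
cos θ_z = sin φ sin δ + cos φ cos δ cos H = (0.2267)(0.1253) + (0.9740)(0.9921)(0.5556) = 0.5653.
θ_z = arccos(0.5653) = 55.58°.

55.6°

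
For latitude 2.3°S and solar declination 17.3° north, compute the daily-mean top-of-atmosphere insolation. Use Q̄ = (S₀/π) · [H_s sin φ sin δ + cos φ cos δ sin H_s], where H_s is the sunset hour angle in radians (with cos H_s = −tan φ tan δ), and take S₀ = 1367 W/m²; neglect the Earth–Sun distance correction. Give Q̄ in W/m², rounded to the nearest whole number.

−tan φ tan δ = −(-0.0402)(0.3115) = 0.0125; H_s = arccos(0.0125) = 89.28°. In radians, H_s = 1.5582.
H_s sin φ sin δ = 1.5582 × -0.0401 × 0.2974 = -0.0186.
cos φ cos δ sin H_s = 0.9992 × 0.9548 × 0.9999 = 0.9539.
Q̄ = (1367/π) × (-0.0186 + 0.9539) = 435.13 × 0.9353 = 406.98 W/m².

407 W/m²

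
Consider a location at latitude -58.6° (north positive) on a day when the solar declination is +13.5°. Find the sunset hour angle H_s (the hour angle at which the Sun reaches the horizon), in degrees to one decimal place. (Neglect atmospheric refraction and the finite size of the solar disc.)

−tan φ tan δ = −(-1.6383)(0.2401) = 0.3934; H_s = arccos(0.3934) = 66.83°.

66.8°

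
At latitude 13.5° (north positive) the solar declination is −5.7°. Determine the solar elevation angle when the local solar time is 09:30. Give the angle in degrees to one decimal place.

48.1°

Hour angle H = 15° × (9.5 − 12) = -37.50°.
With φ = 13.5°, δ = -5.7°, H = -37.50°: sin φ sin δ = -0.0232, cos φ cos δ cos H = 0.7676, so cos θ_z = 0.7444.
θ_z = arccos(0.7444) = 41.89°, so the elevation is 90° − 41.89° = 48.11°.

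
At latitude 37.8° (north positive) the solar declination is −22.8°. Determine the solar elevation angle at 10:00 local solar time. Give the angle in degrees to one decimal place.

Hour angle H = 15° × (10 − 12) = -30.00°.
cos θ_z = sin φ sin δ + cos φ cos δ cos H = (0.6129)(-0.3875) + (0.7902)(0.9219)(0.8660) = 0.3934.
θ_z = arccos(0.3934) = 66.83°, so the elevation is 90° − 66.83° = 23.17°.

23.2°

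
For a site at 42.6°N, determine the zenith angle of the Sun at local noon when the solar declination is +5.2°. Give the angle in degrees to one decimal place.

37.4°

At local solar noon the hour angle is zero, so the zenith angle is |φ − δ| = |42.6° − (5.2°)| = 37.4°.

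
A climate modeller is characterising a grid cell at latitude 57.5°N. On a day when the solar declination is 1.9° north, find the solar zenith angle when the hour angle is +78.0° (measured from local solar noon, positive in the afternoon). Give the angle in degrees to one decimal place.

82.0°

cos θ_z = sin(57.5°) sin(1.9°) + cos(57.5°) cos(1.9°) cos(78.00°) = 0.0280 + 0.1116 = 0.1396.
θ_z = arccos(0.1396) = 81.98°.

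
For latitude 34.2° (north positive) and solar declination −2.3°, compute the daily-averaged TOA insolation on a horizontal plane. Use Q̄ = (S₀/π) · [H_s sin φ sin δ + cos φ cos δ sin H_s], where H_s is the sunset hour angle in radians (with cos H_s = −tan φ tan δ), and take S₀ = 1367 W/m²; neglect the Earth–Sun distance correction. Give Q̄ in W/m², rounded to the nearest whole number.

344 W/m²

The sunset hour angle satisfies cos H_s = −tan φ tan δ = 0.0273, giving H_s = 88.44°. In radians, H_s = 1.5436.
H_s sin φ sin δ = 1.5436 × 0.5621 × -0.0401 = -0.0348.
cos φ cos δ sin H_s = 0.8271 × 0.9992 × 0.9996 = 0.8261.
Q̄ = (1367/π) × (-0.0348 + 0.8261) = 435.13 × 0.7913 = 344.32 W/m².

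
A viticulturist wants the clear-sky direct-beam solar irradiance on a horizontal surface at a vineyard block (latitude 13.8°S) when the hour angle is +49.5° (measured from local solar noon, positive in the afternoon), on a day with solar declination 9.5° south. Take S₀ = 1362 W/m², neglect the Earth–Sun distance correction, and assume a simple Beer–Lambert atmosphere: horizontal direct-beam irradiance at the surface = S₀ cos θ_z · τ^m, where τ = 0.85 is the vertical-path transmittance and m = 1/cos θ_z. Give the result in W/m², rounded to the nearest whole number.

705 W/m²

With φ = -13.8°, δ = -9.5°, H = 49.50°: sin φ sin δ = 0.0394, cos φ cos δ cos H = 0.6221, so cos θ_z = 0.6615.
Air mass m = 1/cos θ_z = 1/0.6615 = 1.512; τ^m = 0.85^1.512 = 0.7821.
Surface direct beam = 1362 × 0.6615 × 0.7821 = 704.64 W/m².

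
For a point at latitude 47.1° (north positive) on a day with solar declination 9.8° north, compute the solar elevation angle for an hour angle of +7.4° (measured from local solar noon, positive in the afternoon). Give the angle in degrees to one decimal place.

cos θ_z = sin(47.1°) sin(9.8°) + cos(47.1°) cos(9.8°) cos(7.40°) = 0.1247 + 0.6652 = 0.7899.
θ_z = arccos(0.7899) = 37.82°, so the elevation is 90° − 37.82° = 52.18°.

52.2°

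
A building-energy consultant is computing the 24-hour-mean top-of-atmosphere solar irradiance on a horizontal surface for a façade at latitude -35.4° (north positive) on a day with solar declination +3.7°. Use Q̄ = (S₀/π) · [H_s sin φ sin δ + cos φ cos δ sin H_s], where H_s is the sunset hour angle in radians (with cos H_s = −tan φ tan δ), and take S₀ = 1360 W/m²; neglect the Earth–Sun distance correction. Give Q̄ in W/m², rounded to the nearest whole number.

cos H_s = −tan(-35.4°) · tan(3.7°) = 0.0460, so H_s = arccos(0.0460) = 87.36°. In radians, H_s = 1.5247.
H_s sin φ sin δ = 1.5247 × -0.5793 × 0.0645 = -0.0570.
cos φ cos δ sin H_s = 0.8151 × 0.9979 × 0.9989 = 0.8125.
Q̄ = (1360/π) × (-0.0570 + 0.8125) = 432.90 × 0.7555 = 327.06 W/m².

327 W/m²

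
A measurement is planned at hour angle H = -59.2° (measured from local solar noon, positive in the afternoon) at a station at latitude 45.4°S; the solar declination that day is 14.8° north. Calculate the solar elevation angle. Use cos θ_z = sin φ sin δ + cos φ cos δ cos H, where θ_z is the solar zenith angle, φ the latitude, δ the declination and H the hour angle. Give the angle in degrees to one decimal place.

cos θ_z = sin(-45.4°) sin(14.8°) + cos(-45.4°) cos(14.8°) cos(-59.20°) = -0.1819 + 0.3476 = 0.1657.
θ_z = arccos(0.1657) = 80.46°, so the elevation is 90° − 80.46° = 9.54°.

9.5°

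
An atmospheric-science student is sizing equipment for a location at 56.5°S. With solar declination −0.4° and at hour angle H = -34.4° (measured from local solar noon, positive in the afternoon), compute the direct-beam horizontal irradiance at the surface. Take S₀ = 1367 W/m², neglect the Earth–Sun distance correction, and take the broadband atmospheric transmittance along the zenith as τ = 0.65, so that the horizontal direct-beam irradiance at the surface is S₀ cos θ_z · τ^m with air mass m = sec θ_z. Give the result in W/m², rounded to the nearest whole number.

248 W/m²

With φ = -56.5°, δ = -0.4°, H = -34.40°: sin φ sin δ = 0.0058, cos φ cos δ cos H = 0.4554, so cos θ_z = 0.4612.
Air mass m = 1/cos θ_z = 1/0.4612 = 2.168; τ^m = 0.65^2.168 = 0.3930.
Surface direct beam = 1367 × 0.4612 × 0.3930 = 247.77 W/m².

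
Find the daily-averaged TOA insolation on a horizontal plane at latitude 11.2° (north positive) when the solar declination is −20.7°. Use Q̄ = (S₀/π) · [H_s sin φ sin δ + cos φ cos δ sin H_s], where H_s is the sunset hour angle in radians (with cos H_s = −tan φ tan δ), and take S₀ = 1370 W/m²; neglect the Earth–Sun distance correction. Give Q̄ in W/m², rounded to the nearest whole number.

The sunset hour angle satisfies cos H_s = −tan φ tan δ = 0.0748, giving H_s = 85.71°. In radians, H_s = 1.4959.
H_s sin φ sin δ = 1.4959 × 0.1942 × -0.3535 = -0.1027.
cos φ cos δ sin H_s = 0.9810 × 0.9354 × 0.9972 = 0.9151.
Q̄ = (1370/π) × (-0.1027 + 0.9151) = 436.08 × 0.8124 = 354.27 W/m².

354 W/m²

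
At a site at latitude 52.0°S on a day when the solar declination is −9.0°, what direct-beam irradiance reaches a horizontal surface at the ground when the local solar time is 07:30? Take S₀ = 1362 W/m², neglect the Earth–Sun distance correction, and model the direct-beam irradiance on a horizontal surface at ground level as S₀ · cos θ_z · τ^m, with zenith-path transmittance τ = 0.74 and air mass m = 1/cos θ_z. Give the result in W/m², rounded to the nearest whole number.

208 W/m²

Hour angle H = 15° × (7.5 − 12) = -67.50°.
With φ = -52.0°, δ = -9.0°, H = -67.50°: sin φ sin δ = 0.1233, cos φ cos δ cos H = 0.2327, so cos θ_z = 0.3560.
Air mass m = 1/cos θ_z = 1/0.3560 = 2.809; τ^m = 0.74^2.809 = 0.4292.
Surface direct beam = 1362 × 0.3560 × 0.4292 = 208.11 W/m².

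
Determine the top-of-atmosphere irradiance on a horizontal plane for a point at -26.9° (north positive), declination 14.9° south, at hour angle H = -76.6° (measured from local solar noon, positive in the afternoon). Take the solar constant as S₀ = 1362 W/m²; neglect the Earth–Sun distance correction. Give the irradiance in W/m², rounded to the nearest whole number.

With φ = -26.9°, δ = -14.9°, H = -76.60°: sin φ sin δ = 0.1163, cos φ cos δ cos H = 0.1997, so cos θ_z = 0.3160.
Top-of-atmosphere irradiance = S₀ cos θ_z = 1362 × 0.3160 = 430.39 W/m².

430 W/m²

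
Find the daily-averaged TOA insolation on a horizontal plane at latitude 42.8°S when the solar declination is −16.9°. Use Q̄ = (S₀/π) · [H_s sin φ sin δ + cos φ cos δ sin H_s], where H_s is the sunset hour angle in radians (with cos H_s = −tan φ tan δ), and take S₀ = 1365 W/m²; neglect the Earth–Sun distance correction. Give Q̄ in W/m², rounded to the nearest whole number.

452 W/m²

The sunset hour angle satisfies cos H_s = −tan φ tan δ = -0.2813, giving H_s = 106.34°. In radians, H_s = 1.8560.
H_s sin φ sin δ = 1.8560 × -0.6794 × -0.2907 = 0.3666.
cos φ cos δ sin H_s = 0.7337 × 0.9568 × 0.9596 = 0.6736.
Q̄ = (1365/π) × (0.3666 + 0.6736) = 434.49 × 1.0402 = 451.96 W/m².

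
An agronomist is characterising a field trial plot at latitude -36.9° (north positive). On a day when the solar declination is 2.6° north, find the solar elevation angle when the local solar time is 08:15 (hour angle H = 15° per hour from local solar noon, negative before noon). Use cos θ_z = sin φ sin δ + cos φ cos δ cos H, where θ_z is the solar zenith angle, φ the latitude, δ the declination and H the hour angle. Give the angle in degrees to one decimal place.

24.6°

Hour angle H = 15° × (8.25 − 12) = -56.25°.
cos θ_z = sin(-36.9°) sin(2.6°) + cos(-36.9°) cos(2.6°) cos(-56.25°) = -0.0272 + 0.4438 = 0.4166.
θ_z = arccos(0.4166) = 65.38°, so the elevation is 90° − 65.38° = 24.62°.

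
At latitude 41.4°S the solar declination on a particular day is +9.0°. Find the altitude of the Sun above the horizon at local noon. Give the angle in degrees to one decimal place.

39.6°

At local solar noon the hour angle is zero, so the elevation is 90° − |φ − δ| = 90° − |-41.4° − (9.0°)| = 90° − 50.4° = 39.6°.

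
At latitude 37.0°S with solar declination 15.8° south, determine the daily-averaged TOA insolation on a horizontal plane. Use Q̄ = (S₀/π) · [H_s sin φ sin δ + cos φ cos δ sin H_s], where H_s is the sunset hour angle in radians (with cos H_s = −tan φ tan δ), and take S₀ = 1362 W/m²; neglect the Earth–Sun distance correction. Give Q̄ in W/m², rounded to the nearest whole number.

The sunset hour angle satisfies cos H_s = −tan φ tan δ = -0.2132, giving H_s = 102.31°. In radians, H_s = 1.7856.
H_s sin φ sin δ = 1.7856 × -0.6018 × -0.2723 = 0.2926.
cos φ cos δ sin H_s = 0.7986 × 0.9622 × 0.9770 = 0.7507.
Q̄ = (1362/π) × (0.2926 + 0.7507) = 433.54 × 1.0433 = 452.31 W/m².

452 W/m²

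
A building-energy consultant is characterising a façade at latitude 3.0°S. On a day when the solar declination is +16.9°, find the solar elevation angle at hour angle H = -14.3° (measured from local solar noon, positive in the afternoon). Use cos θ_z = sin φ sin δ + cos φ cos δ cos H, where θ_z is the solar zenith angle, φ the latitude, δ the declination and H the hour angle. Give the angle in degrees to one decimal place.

With φ = -3.0°, δ = 16.9°, H = -14.30°: sin φ sin δ = -0.0152, cos φ cos δ cos H = 0.9259, so cos θ_z = 0.9107.
θ_z = arccos(0.9107) = 24.40°, so the elevation is 90° − 24.40° = 65.60°.

65.6°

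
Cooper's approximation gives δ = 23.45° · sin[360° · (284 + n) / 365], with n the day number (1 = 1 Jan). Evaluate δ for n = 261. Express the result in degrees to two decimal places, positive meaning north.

360 × (284 + 261) / 365 = 537.534°; sin(537.534°) = 0.0430.
δ = 23.45 × 0.0430 = 1.008° ≈ +1.01°.

+1.01°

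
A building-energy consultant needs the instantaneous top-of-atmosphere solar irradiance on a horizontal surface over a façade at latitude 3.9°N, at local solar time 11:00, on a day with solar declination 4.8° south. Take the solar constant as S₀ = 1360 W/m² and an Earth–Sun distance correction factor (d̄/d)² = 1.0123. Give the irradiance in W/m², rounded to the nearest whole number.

Hour angle H = 15° × (11 − 12) = -15.00°.
With φ = 3.9°, δ = -4.8°, H = -15.00°: sin φ sin δ = -0.0057, cos φ cos δ cos H = 0.9603, so cos θ_z = 0.9546.
Top-of-atmosphere irradiance = S₀ (d̄/d)² cos θ_z = 1360 × 1.0123 × 0.9546 = 1314.22 W/m².

1314 W/m²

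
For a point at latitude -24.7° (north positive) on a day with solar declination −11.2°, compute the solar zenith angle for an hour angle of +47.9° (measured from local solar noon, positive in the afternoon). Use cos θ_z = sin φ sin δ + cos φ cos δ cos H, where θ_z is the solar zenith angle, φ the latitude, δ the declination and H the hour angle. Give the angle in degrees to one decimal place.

47.3°

cos θ_z = sin(-24.7°) sin(-11.2°) + cos(-24.7°) cos(-11.2°) cos(47.90°) = 0.0812 + 0.5975 = 0.6787.
θ_z = arccos(0.6787) = 47.26°.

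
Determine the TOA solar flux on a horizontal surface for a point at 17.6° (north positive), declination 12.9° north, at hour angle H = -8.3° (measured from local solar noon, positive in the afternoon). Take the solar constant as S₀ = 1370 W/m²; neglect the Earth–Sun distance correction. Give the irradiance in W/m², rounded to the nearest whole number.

cos θ_z = sin(17.6°) sin(12.9°) + cos(17.6°) cos(12.9°) cos(-8.30°) = 0.0675 + 0.9194 = 0.9869.
Top-of-atmosphere irradiance = S₀ cos θ_z = 1370 × 0.9869 = 1352.05 W/m².

1352 W/m²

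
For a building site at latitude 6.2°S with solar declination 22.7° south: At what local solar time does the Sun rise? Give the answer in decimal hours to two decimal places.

5.83 h

cos H_s = −tan(-6.2°) · tan(-22.7°) = -0.0454, so H_s = arccos(-0.0454) = 92.60°.
Sunrise is at 12 − H_s/15 = 12 − 6.173 = 5.827 h local solar time.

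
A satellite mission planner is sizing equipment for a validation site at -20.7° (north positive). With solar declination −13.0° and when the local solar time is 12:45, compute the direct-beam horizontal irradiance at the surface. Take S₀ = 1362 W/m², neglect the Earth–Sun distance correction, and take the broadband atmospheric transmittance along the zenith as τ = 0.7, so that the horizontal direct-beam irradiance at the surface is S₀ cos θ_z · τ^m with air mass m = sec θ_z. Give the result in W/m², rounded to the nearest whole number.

919 W/m²

Hour angle H = 15° × (12.75 − 12) = 11.25°.
cos θ_z = sin(-20.7°) sin(-13.0°) + cos(-20.7°) cos(-13.0°) cos(11.25°) = 0.0795 + 0.8940 = 0.9735.
Air mass m = 1/cos θ_z = 1/0.9735 = 1.027; τ^m = 0.7^1.027 = 0.6933.
Surface direct beam = 1362 × 0.9735 × 0.6933 = 919.25 W/m².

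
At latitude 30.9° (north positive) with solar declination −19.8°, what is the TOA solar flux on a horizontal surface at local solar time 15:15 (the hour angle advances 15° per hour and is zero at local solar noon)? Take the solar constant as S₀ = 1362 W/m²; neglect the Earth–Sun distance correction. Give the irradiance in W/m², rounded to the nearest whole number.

Hour angle H = 15° × (15.25 − 12) = 48.75°.
cos θ_z = sin φ sin δ + cos φ cos δ cos H = (0.5135)(-0.3387) + (0.8581)(0.9409)(0.6593) = 0.3584.
Top-of-atmosphere irradiance = S₀ cos θ_z = 1362 × 0.3584 = 488.14 W/m².

488 W/m²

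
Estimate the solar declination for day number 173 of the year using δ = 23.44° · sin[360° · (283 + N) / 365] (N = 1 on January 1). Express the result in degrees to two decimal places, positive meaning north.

360 × (283 + 173) / 365 = 449.753°; sin(449.753°) = 1.0000.
δ = 23.44 × 1.0000 = 23.440° ≈ +23.44°.

+23.44°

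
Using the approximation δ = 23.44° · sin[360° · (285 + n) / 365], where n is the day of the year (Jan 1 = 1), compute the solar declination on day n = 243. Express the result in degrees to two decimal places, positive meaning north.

+7.72°

360 × (285 + 243) / 365 = 520.767°; sin(520.767°) = 0.3294.
δ = 23.44 × 0.3294 = 7.721° ≈ +7.72°.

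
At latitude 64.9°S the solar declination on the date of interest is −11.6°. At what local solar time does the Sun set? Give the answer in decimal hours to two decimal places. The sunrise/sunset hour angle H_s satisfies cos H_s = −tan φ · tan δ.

19.73 h

−tan φ tan δ = −(-2.1348)(-0.2053) = -0.4383; H_s = arccos(-0.4383) = 116.00°.
Sunset is at 12 + H_s/15 = 12 + 7.733 = 19.733 h local solar time.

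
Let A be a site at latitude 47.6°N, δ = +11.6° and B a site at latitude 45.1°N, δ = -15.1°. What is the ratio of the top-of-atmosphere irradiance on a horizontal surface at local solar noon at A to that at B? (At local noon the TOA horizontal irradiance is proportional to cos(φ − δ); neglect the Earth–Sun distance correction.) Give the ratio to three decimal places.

1.628

A: cos θ_z = cos(47.6° − (11.6°)) = 0.8090.
B: cos θ_z = cos(45.1° − (-15.1°)) = 0.4970.
Ratio A/B = 0.8090 / 0.4970 = 1.6278.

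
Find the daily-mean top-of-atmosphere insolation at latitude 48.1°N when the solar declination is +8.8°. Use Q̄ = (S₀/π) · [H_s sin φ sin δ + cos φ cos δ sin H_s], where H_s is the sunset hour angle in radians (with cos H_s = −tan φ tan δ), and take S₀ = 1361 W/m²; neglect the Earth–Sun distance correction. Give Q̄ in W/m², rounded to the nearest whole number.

The sunset hour angle satisfies cos H_s = −tan φ tan δ = -0.1725, giving H_s = 99.93°. In radians, H_s = 1.7441.
H_s sin φ sin δ = 1.7441 × 0.7443 × 0.1530 = 0.1986.
cos φ cos δ sin H_s = 0.6678 × 0.9882 × 0.9850 = 0.6500.
Q̄ = (1361/π) × (0.1986 + 0.6500) = 433.22 × 0.8486 = 367.63 W/m².

368 W/m²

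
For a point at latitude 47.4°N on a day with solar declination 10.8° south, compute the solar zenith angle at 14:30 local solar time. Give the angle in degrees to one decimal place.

Hour angle H = 15° × (14.5 − 12) = 37.50°.
cos θ_z = sin φ sin δ + cos φ cos δ cos H = (0.7361)(-0.1874) + (0.6769)(0.9823)(0.7934) = 0.3896.
θ_z = arccos(0.3896) = 67.07°.

67.1°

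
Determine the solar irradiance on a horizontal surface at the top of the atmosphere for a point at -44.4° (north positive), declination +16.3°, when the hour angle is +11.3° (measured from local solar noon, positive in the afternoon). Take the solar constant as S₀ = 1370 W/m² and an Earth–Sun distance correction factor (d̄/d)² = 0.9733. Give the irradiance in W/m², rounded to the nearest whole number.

635 W/m²

cos θ_z = sin(-44.4°) sin(16.3°) + cos(-44.4°) cos(16.3°) cos(11.30°) = -0.1964 + 0.6725 = 0.4761.
Top-of-atmosphere irradiance = S₀ (d̄/d)² cos θ_z = 1370 × 0.9733 × 0.4761 = 634.84 W/m².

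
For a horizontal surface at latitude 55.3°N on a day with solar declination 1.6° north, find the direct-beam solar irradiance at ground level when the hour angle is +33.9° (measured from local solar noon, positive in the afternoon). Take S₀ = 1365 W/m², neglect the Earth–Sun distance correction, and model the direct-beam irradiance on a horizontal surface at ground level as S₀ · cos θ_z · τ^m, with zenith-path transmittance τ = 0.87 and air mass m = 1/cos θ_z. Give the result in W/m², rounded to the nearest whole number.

510 W/m²

cos θ_z = sin φ sin δ + cos φ cos δ cos H = (0.8221)(0.0279) + (0.5693)(0.9996)(0.8300) = 0.4953.
Air mass m = 1/cos θ_z = 1/0.4953 = 2.019; τ^m = 0.87^2.019 = 0.7549.
Surface direct beam = 1365 × 0.4953 × 0.7549 = 510.38 W/m².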